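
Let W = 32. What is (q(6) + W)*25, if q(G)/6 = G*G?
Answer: 6200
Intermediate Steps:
q(G) = 6*G² (q(G) = 6*(G*G) = 6*G²)
(q(6) + W)*25 = (6*6² + 32)*25 = (6*36 + 32)*25 = (216 + 32)*25 = 248*25 = 6200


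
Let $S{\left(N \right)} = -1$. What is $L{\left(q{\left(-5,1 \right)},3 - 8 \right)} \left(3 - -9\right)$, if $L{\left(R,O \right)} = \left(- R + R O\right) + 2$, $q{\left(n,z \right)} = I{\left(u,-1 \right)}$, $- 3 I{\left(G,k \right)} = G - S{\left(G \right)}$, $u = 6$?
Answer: $192$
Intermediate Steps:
$I{\left(G,k \right)} = - \frac{1}{3} - \frac{G}{3}$ ($I{\left(G,k \right)} = - \frac{G - -1}{3} = - \frac{G + 1}{3} = - \frac{1 + G}{3} = - \frac{1}{3} - \frac{G}{3}$)
$q{\left(n,z \right)} = - \frac{7}{3}$ ($q{\left(n,z \right)} = - \frac{1}{3} - 2 = - \frac{7}{3}$)
$L{\left(R,O \right)} = 2 - R + O R$ ($L{\left(R,O \right)} = \left(- R + O R\right) + 2 = 2 - R + O R$)
$L{\left(q{\left(-5,1 \right)},3 - 8 \right)} \left(3 - -9\right) = \left(2 - - \frac{7}{3} + \left(3 - 8\right) \left(- \frac{7}{3}\right)\right) \left(3 - -9\right) = \left(2 + \frac{7}{3} + \left(3 - 8\right) \left(- \frac{7}{3}\right)\right) \left(3 + 9\right) = \left(2 + \frac{7}{3} - - \frac{35}{3}\right) 12 = \left(2 + \frac{7}{3} + \frac{35}{3}\right) 12 = 16 \cdot 12 = 192$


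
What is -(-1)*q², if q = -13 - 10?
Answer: 529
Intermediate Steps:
q = -23
-(-1)*q² = -(-1)*(-23)² = -(-1)*529 = -1*(-529) = 529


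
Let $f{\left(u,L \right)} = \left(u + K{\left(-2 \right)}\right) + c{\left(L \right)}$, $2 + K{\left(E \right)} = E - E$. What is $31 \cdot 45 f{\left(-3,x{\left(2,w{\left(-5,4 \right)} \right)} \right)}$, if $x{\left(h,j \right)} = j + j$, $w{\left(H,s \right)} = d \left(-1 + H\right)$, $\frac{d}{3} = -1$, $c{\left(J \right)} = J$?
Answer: $43245$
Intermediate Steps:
$K{\left(E \right)} = -2$ ($K{\left(E \right)} = -2 + \left(E - E\right) = -2 + 0 = -2$)
$d = -3$ ($d = 3 \left(-1\right) = -3$)
$w{\left(H,s \right)} = 3 - 3 H$ ($w{\left(H,s \right)} = - 3 \left(-1 + H\right) = 3 - 3 H$)
$x{\left(h,j \right)} = 2 j$
$f{\left(u,L \right)} = -2 + L + u$ ($f{\left(u,L \right)} = \left(u - 2\right) + L = \left(-2 + u\right) + L = -2 + L + u$)
$31 \cdot 45 f{\left(-3,x{\left(2,w{\left(-5,4 \right)} \right)} \right)} = 31 \cdot 45 \left(-2 + 2 \left(3 - -15\right) - 3\right) = 1395 \left(-2 + 2 \left(3 + 15\right) - 3\right) = 1395 \left(-2 + 2 \cdot 18 - 3\right) = 1395 \left(-2 + 36 - 3\right) = 1395 \cdot 31 = 43245$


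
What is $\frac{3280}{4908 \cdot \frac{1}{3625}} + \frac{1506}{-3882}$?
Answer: $\frac{1922899523}{793869} \approx 2422.2$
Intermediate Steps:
$\frac{3280}{4908 \cdot \frac{1}{3625}} + \frac{1506}{-3882} = \frac{3280}{4908 \cdot \frac{1}{3625}} + 1506 \left(- \frac{1}{3882}\right) = \frac{3280}{\frac{4908}{3625}} - \frac{251}{647} = 3280 \cdot \frac{3625}{4908} - \frac{251}{647} = \frac{2972500}{1227} - \frac{251}{647} = \frac{1922899523}{793869}$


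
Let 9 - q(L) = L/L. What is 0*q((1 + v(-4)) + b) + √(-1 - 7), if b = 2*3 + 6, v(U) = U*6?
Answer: 2*I*√2 ≈ 2.8284*I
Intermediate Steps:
v(U) = 6*U
b = 12 (b = 6 + 6 = 12)
q(L) = 8 (q(L) = 9 - L/L = 9 - 1*1 = 9 - 1 = 8)
0*q((1 + v(-4)) + b) + √(-1 - 7) = 0*8 + √(-1 - 7) = 0 + √(-8) = 0 + 2*I*√2 = 2*I*√2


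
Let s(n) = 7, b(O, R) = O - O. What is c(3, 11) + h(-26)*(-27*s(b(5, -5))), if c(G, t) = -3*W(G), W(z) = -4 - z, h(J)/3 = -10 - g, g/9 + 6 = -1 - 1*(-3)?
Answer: -14721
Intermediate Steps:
b(O, R) = 0
g = -36 (g = -54 + 9*(-1 - 1*(-3)) = -54 + 9*(-1 + 3) = -54 + 9*2 = -54 + 18 = -36)
h(J) = 78 (h(J) = 3*(-10 - 1*(-36)) = 3*(-10 + 36) = 3*26 = 78)
c(G, t) = 12 + 3*G (c(G, t) = -3*(-4 - G) = 12 + 3*G)
c(3, 11) + h(-26)*(-27*s(b(5, -5))) = (12 + 3*3) + 78*(-27*7) = (12 + 9) + 78*(-189) = 21 - 14742 = -14721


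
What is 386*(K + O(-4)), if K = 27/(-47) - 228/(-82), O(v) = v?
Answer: -1334402/1927 ≈ -692.48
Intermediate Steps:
K = 4251/1927 (K = 27*(-1/47) - 228*(-1/82) = -27/47 + 114/41 = 4251/1927 ≈ 2.2060)
386*(K + O(-4)) = 386*(4251/1927 - 4) = 386*(-3457/1927) = -1334402/1927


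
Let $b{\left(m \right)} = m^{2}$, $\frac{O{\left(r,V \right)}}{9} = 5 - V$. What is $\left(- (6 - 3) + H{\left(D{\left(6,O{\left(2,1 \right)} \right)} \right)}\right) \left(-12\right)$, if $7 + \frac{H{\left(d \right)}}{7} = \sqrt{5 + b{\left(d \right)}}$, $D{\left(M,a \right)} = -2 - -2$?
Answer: $624 - 84 \sqrt{5} \approx 436.17$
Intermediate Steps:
$O{\left(r,V \right)} = 45 - 9 V$ ($O{\left(r,V \right)} = 9 \left(5 - V\right) = 45 - 9 V$)
$D{\left(M,a \right)} = 0$ ($D{\left(M,a \right)} = -2 + 2 = 0$)
$H{\left(d \right)} = -49 + 7 \sqrt{5 + d^{2}}$
$\left(- (6 - 3) + H{\left(D{\left(6,O{\left(2,1 \right)} \right)} \right)}\right) \left(-12\right) = \left(- (6 - 3) - \left(49 - 7 \sqrt{5 + 0^{2}}\right)\right) \left(-12\right) = \left(\left(-1\right) 3 - \left(49 - 7 \sqrt{5 + 0}\right)\right) \left(-12\right) = \left(-3 - \left(49 - 7 \sqrt{5}\right)\right) \left(-12\right) = \left(-52 + 7 \sqrt{5}\right) \left(-12\right) = 624 - 84 \sqrt{5}$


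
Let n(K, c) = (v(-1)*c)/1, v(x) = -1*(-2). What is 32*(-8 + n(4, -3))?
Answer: -448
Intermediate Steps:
v(x) = 2
n(K, c) = 2*c (n(K, c) = (2*c)/1 = (2*c)*1 = 2*c)
32*(-8 + n(4, -3)) = 32*(-8 + 2*(-3)) = 32*(-8 - 6) = 32*(-14) = -448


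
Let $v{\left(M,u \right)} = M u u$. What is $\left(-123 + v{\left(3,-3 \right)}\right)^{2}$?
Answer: $9216$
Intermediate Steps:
$v{\left(M,u \right)} = M u^{2}$
$\left(-123 + v{\left(3,-3 \right)}\right)^{2} = \left(-123 + 3 \left(-3\right)^{2}\right)^{2} = \left(-123 + 3 \cdot 9\right)^{2} = \left(-123 + 27\right)^{2} = \left(-96\right)^{2} = 9216$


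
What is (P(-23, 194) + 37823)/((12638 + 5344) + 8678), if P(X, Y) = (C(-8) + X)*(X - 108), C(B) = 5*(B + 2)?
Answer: 22383/13330 ≈ 1.6791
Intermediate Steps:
C(B) = 10 + 5*B (C(B) = 5*(2 + B) = 10 + 5*B)
P(X, Y) = (-108 + X)*(-30 + X) (P(X, Y) = ((10 + 5*(-8)) + X)*(X - 108) = ((10 - 40) + X)*(-108 + X) = (-30 + X)*(-108 + X) = (-108 + X)*(-30 + X))
(P(-23, 194) + 37823)/((12638 + 5344) + 8678) = ((3240 + (-23)² - 138*(-23)) + 37823)/((12638 + 5344) + 8678) = ((3240 + 529 + 3174) + 37823)/(17982 + 8678) = (6943 + 37823)/26660 = 44766*(1/26660) = 22383/13330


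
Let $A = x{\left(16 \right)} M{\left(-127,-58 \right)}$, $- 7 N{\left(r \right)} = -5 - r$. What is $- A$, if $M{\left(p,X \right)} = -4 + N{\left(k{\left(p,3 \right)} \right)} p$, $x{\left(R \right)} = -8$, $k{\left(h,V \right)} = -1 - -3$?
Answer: $-1048$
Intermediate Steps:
$k{\left(h,V \right)} = 2$ ($k{\left(h,V \right)} = -1 + 3 = 2$)
$N{\left(r \right)} = \frac{5}{7} + \frac{r}{7}$ ($N{\left(r \right)} = - \frac{-5 - r}{7} = \frac{5}{7} + \frac{r}{7}$)
$M{\left(p,X \right)} = -4 + p$ ($M{\left(p,X \right)} = -4 + \left(\frac{5}{7} + \frac{1}{7} \cdot 2\right) p = -4 + \left(\frac{5}{7} + \frac{2}{7}\right) p = -4 + 1 p = -4 + p$)
$A = 1048$ ($A = - 8 \left(-4 - 127\right) = \left(-8\right) \left(-131\right) = 1048$)
$- A = \left(-1\right) 1048 = -1048$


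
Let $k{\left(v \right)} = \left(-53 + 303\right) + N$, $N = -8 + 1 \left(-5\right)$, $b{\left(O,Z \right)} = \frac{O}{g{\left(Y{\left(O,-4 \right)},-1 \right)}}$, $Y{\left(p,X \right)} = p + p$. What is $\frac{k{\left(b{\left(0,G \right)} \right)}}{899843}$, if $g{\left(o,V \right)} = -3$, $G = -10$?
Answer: $\frac{237}{899843} \approx 0.00026338$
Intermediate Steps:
$Y{\left(p,X \right)} = 2 p$
$b{\left(O,Z \right)} = - \frac{O}{3}$ ($b{\left(O,Z \right)} = \frac{O}{-3} = O \left(- \frac{1}{3}\right) = - \frac{O}{3}$)
$N = -13$ ($N = -8 - 5 = -13$)
$k{\left(v \right)} = 237$ ($k{\left(v \right)} = \left(-53 + 303\right) - 13 = 250 - 13 = 237$)
$\frac{k{\left(b{\left(0,G \right)} \right)}}{899843} = \frac{237}{899843}$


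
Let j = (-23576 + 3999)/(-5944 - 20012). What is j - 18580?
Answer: -482242903/25956 ≈ -18579.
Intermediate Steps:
j = 19577/25956 (j = -19577/(-25956) = -19577*(-1/25956) = 19577/25956 ≈ 0.75424)
j - 18580 = 19577/25956 - 18580 = -482242903/25956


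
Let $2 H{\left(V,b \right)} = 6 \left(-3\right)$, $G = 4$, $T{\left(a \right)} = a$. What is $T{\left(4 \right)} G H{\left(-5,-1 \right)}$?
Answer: $-144$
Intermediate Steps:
$H{\left(V,b \right)} = -9$ ($H{\left(V,b \right)} = \frac{6 \left(-3\right)}{2} = \frac{1}{2} \left(-18\right) = -9$)
$T{\left(4 \right)} G H{\left(-5,-1 \right)} = 4 \cdot 4 \left(-9\right) = 16 \left(-9\right) = -144$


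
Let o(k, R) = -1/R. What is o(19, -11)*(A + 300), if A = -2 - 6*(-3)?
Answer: 316/11 ≈ 28.727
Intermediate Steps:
A = 16 (A = -2 + 18 = 16)
o(19, -11)*(A + 300) = (-1/(-11))*(16 + 300) = -1*(-1/11)*316 = (1/11)*316 = 316/11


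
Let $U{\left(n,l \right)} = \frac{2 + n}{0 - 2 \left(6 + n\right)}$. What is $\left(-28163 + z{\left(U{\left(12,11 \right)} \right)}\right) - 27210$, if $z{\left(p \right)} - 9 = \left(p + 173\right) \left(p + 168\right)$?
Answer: $- \frac{8564117}{324} \approx -26432.0$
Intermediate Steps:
$U{\left(n,l \right)} = \frac{2 + n}{-12 - 2 n}$ ($U{\left(n,l \right)} = \frac{2 + n}{0 - \left(12 + 2 n\right)} = \frac{2 + n}{-12 - 2 n}$)
$z{\left(p \right)} = 9 + \left(168 + p\right) \left(173 + p\right)$ ($z{\left(p \right)} = 9 + \left(p + 173\right) \left(p + 168\right) = 9 + \left(173 + p\right) \left(168 + p\right) = 9 + \left(168 + p\right) \left(173 + p\right)$)
$\left(-28163 + z{\left(U{\left(12,11 \right)} \right)}\right) - 27210 = \left(-28163 + \left(29073 + \left(\frac{-2 - 12}{2 \left(6 + 12\right)}\right)^{2} + 341 \frac{-2 - 12}{2 \left(6 + 12\right)}\right)\right) - 27210 = \left(-28163 + \left(29073 + \left(\frac{-2 - 12}{2 \cdot 18}\right)^{2} + 341 \frac{-2 - 12}{2 \cdot 18}\right)\right) - 27210 = \left(-28163 + \left(29073 + \left(\frac{1}{2} \cdot \frac{1}{18} \left(-14\right)\right)^{2} + 341 \cdot \frac{1}{2} \cdot \frac{1}{18} \left(-14\right)\right)\right) - 27210 = \left(-28163 + \left(29073 + \left(- \frac{7}{18}\right)^{2} + 341 \left(- \frac{7}{18}\right)\right)\right) - 27210 = \left(-28163 + \left(29073 + \frac{49}{324} - \frac{2387}{18}\right)\right) - 27210 = \left(-28163 + \frac{9376735}{324}\right) - 27210 = \frac{251923}{324} - 27210 = - \frac{8564117}{324}$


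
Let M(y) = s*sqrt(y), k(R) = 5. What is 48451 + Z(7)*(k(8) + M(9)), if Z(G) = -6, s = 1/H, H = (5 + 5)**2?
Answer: 2421041/50 ≈ 48421.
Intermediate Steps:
H = 100 (H = 10**2 = 100)
s = 1/100 ≈ 0.010000
M(y) = sqrt(y)/100
48451 + Z(7)*(k(8) + M(9)) = 48451 - 6*(5 + sqrt(9)/100) = 48451 - 6*(5 + (1/100)*3) = 48451 - 6*(5 + 3/100) = 48451 - 6*503/100 = 48451 - 1509/50 = 2421041/50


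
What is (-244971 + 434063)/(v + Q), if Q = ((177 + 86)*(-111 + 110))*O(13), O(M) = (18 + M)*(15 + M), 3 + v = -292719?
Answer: -94546/260503 ≈ -0.36294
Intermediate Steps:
v = -292722 (v = -3 - 292719 = -292722)
O(M) = (15 + M)*(18 + M)
Q = -228284 (Q = ((177 + 86)*(-111 + 110))*(270 + 13² + 33*13) = (263*(-1))*(270 + 169 + 429) = -263*868 = -228284)
(-244971 + 434063)/(v + Q) = (-244971 + 434063)/(-292722 - 228284) = 189092/(-521006) = 189092*(-1/521006) = -94546/260503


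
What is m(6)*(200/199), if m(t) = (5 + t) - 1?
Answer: 2000/199 ≈ 10.050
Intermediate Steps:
m(t) = 4 + t
m(6)*(200/199) = (4 + 6)*(200/199) = 10*(200*(1/199)) = 10*(200/199) = 2000/199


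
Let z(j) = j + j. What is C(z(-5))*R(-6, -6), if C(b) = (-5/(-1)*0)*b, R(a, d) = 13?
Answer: 0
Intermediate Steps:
z(j) = 2*j
C(b) = 0 (C(b) = (-5*(-1)*0)*b = (5*0)*b = 0*b = 0)
C(z(-5))*R(-6, -6) = 0*13 = 0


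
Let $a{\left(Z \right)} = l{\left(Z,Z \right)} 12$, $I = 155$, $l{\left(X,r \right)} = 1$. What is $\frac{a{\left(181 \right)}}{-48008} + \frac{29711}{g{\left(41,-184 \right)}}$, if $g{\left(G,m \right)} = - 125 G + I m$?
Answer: $- \frac{356692357}{403807290} \approx -0.88332$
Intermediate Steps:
$a{\left(Z \right)} = 12$ ($a{\left(Z \right)} = 1 \cdot 12 = 12$)
$g{\left(G,m \right)} = - 125 G + 155 m$
$\frac{a{\left(181 \right)}}{-48008} + \frac{29711}{g{\left(41,-184 \right)}} = \frac{12}{-48008} + \frac{29711}{\left(-125\right) 41 + 155 \left(-184\right)} = 12 \left(- \frac{1}{48008}\right) + \frac{29711}{-5125 - 28520} = - \frac{3}{12002} + \frac{29711}{-33645} = - \frac{3}{12002} + 29711 \left(- \frac{1}{33645}\right) = - \frac{3}{12002} - \frac{29711}{33645} = - \frac{356692357}{403807290}$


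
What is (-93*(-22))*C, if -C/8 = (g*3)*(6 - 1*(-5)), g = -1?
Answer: 540144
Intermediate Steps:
C = 264 (C = -8*(-1*3)*(6 - 1*(-5)) = -(-24)*(6 + 5) = -(-24)*11 = -8*(-33) = 264)
(-93*(-22))*C = -93*(-22)*264 = 2046*264 = 540144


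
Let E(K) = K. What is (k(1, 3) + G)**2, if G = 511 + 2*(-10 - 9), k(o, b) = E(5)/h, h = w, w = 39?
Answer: 340476304/1521 ≈ 2.2385e+5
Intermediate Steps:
h = 39
k(o, b) = 5/39
G = 473 (G = 511 + 2*(-19) = 511 - 38 = 473)
(k(1, 3) + G)**2 = (5/39 + 473)**2 = (18452/39)**2 = 340476304/1521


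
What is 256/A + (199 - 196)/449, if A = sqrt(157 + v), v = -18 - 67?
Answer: 3/449 + 64*sqrt(2)/3 ≈ 30.177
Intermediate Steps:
v = -85
A = 6*sqrt(2) (A = sqrt(157 - 85) = sqrt(72) = 6*sqrt(2) ≈ 8.4853)
256/A + (199 - 196)/449 = 256/((6*sqrt(2))) + (199 - 196)/449 = 256*(sqrt(2)/12) + 3*(1/449) = 64*sqrt(2)/3 + 3/449 = 3/449 + 64*sqrt(2)/3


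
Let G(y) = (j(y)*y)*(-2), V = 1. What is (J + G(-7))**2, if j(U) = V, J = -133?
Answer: 14161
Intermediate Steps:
j(U) = 1
G(y) = -2*y (G(y) = (1*y)*(-2) = y*(-2) = -2*y)
(J + G(-7))**2 = (-133 - 2*(-7))**2 = (-133 + 14)**2 = (-119)**2 = 14161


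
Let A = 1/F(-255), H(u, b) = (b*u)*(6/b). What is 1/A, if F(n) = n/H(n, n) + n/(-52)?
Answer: 791/156 ≈ 5.0705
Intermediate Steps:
H(u, b) = 6*u
F(n) = ⅙ - n/52 (F(n) = n/((6*n)) + n/(-52) = n*(1/(6*n)) + n*(-1/52) = ⅙ - n/52)
A = 156/791 (A = 1/(⅙ - 1/52*(-255)) = 1/(⅙ + 255/52) = 1/(791/156) = 156/791 ≈ 0.19722)
1/A = 1/(156/791) = 791/156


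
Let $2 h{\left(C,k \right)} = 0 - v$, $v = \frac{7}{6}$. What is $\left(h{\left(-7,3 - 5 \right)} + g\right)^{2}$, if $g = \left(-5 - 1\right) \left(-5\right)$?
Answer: $\frac{124609}{144} \approx 865.34$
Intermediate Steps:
$v = \frac{7}{6}$ ($v = 7 \cdot \frac{1}{6} = \frac{7}{6} \approx 1.1667$)
$h{\left(C,k \right)} = - \frac{7}{12}$ ($h{\left(C,k \right)} = \frac{0 - \frac{7}{6}}{2} = \frac{1}{2} \left(- \frac{7}{6}\right) = - \frac{7}{12}$)
$g = 30$ ($g = \left(-6\right) \left(-5\right) = 30$)
$\left(h{\left(-7,3 - 5 \right)} + g\right)^{2} = \left(- \frac{7}{12} + 30\right)^{2} = \left(\frac{353}{12}\right)^{2} = \frac{124609}{144}$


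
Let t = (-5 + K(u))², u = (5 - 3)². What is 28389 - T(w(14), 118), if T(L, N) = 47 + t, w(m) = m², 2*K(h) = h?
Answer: 28333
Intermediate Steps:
u = 4 (u = 2² = 4)
K(h) = h/2
t = 9 (t = (-5 + (½)*4)² = (-5 + 2)² = (-3)² = 9)
T(L, N) = 56 (T(L, N) = 47 + 9 = 56)
28389 - T(w(14), 118) = 28389 - 1*56 = 28389 - 56 = 28333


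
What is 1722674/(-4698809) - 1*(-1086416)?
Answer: 5104859555870/4698809 ≈ 1.0864e+6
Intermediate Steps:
1722674/(-4698809) - 1*(-1086416) = 1722674*(-1/4698809) + 1086416 = -1722674/4698809 + 1086416 = 5104859555870/4698809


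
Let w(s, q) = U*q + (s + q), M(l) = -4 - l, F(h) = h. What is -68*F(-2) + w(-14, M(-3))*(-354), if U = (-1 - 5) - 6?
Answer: 1198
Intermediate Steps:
U = -12 (U = -6 - 6 = -12)
w(s, q) = s - 11*q (w(s, q) = -12*q + (s + q) = -12*q + (q + s) = s - 11*q)
-68*F(-2) + w(-14, M(-3))*(-354) = -68*(-2) + (-14 - 11*(-4 - 1*(-3)))*(-354) = 136 + (-14 - 11*(-4 + 3))*(-354) = 136 + (-14 - 11*(-1))*(-354) = 136 + (-14 + 11)*(-354) = 136 - 3*(-354) = 136 + 1062 = 1198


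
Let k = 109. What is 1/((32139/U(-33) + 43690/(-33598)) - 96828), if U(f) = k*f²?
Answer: -221562011/21453634525584 ≈ -1.0327e-5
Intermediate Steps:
U(f) = 109*f²
1/((32139/U(-33) + 43690/(-33598)) - 96828) = 1/((32139/((109*(-33)²)) + 43690/(-33598)) - 96828) = 1/((32139/((109*1089)) + 43690*(-1/33598)) - 96828) = 1/((32139/118701 - 21845/16799) - 96828) = 1/((32139*(1/118701) - 21845/16799) - 96828) = 1/((3571/13189 - 21845/16799) - 96828) = 1/(-228124476/221562011 - 96828) = 1/(-21453634525584/221562011) = -221562011/21453634525584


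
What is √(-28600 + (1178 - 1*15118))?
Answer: 2*I*√10635 ≈ 206.25*I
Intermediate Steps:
√(-28600 + (1178 - 1*15118)) = √(-28600 + (1178 - 15118)) = √(-28600 - 13940) = √(-42540) = 2*I*√10635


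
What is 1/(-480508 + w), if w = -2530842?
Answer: -1/3011350 ≈ -3.3208e-7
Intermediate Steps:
1/(-480508 + w) = 1/(-480508 - 2530842) = 1/(-3011350) = -1/3011350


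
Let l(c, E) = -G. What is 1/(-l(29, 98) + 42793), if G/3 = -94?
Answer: 1/42511 ≈ 2.3523e-5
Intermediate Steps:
G = -282 (G = 3*(-94) = -282)
l(c, E) = 282 (l(c, E) = -1*(-282) = 282)
1/(-l(29, 98) + 42793) = 1/(-1*282 + 42793) = 1/(-282 + 42793) = 1/42511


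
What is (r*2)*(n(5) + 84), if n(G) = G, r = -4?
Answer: -712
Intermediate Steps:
(r*2)*(n(5) + 84) = (-4*2)*(5 + 84) = -8*89 = -712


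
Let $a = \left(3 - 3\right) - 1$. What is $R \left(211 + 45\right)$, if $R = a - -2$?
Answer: $256$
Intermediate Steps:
$a = -1$ ($a = 0 - 1 = -1$)
$R = 1$ ($R = -1 - -2 = -1 + 2 = 1$)
$R \left(211 + 45\right) = 1 \left(211 + 45\right) = 1 \cdot 256 = 256$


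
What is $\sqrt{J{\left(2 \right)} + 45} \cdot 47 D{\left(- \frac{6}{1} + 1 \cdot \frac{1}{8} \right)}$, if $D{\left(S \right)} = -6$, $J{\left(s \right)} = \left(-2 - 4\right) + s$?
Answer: $- 282 \sqrt{41} \approx -1805.7$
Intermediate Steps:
$J{\left(s \right)} = -6 + s$
$\sqrt{J{\left(2 \right)} + 45} \cdot 47 D{\left(- \frac{6}{1} + 1 \cdot \frac{1}{8} \right)} = \sqrt{\left(-6 + 2\right) + 45} \cdot 47 \left(-6\right) = \sqrt{-4 + 45} \cdot 47 \left(-6\right) = \sqrt{41} \cdot 47 \left(-6\right) = 47 \sqrt{41} \left(-6\right) = - 282 \sqrt{41}$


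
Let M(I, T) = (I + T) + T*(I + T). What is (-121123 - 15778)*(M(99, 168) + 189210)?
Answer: -32080422033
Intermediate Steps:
M(I, T) = I + T + T*(I + T)
(-121123 - 15778)*(M(99, 168) + 189210) = (-121123 - 15778)*((99 + 168 + 168² + 99*168) + 189210) = -136901*((99 + 168 + 28224 + 16632) + 189210) = -136901*(45123 + 189210) = -136901*234333 = -32080422033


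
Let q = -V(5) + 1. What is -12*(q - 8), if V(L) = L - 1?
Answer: 132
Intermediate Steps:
V(L) = -1 + L
q = -3 (q = -(-1 + 5) + 1 = -1*4 + 1 = -4 + 1 = -3)
-12*(q - 8) = -12*(-3 - 8) = -12*(-11) = 132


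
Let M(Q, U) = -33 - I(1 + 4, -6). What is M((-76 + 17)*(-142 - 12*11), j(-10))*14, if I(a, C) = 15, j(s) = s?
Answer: -672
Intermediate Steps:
M(Q, U) = -48 (M(Q, U) = -33 - 1*15 = -33 - 15 = -48)
M((-76 + 17)*(-142 - 12*11), j(-10))*14 = -48*14 = -672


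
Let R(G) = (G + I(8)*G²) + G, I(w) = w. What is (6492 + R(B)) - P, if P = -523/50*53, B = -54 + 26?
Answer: 663119/50 ≈ 13262.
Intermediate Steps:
B = -28
R(G) = 2*G + 8*G² (R(G) = (G + 8*G²) + G = 2*G + 8*G²)
P = -27719/50 (P = -523*1/50*53 = -523/50*53 = -27719/50 ≈ -554.38)
(6492 + R(B)) - P = (6492 + 2*(-28)*(1 + 4*(-28))) - 1*(-27719/50) = (6492 + 2*(-28)*(1 - 112)) + 27719/50 = (6492 + 2*(-28)*(-111)) + 27719/50 = (6492 + 6216) + 27719/50 = 12708 + 27719/50 = 663119/50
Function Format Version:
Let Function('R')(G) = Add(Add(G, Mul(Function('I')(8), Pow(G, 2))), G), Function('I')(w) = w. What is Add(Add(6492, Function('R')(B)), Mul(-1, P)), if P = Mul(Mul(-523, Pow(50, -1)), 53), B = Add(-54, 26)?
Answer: Rational(663119, 50) ≈ 13262.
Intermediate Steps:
B = -28
Function('R')(G) = Add(Mul(2, G), Mul(8, Pow(G, 2))) (Function('R')(G) = Add(Add(G, Mul(8, Pow(G, 2))), G) = Add(Mul(2, G), Mul(8, Pow(G, 2))))
P = Rational(-27719, 50) (P = Mul(Mul(-523, Rational(1, 50)), 53) = Mul(Rational(-523, 50), 53) = Rational(-27719, 50) ≈ -554.38)
Add(Add(6492, Function('R')(B)), Mul(-1, P)) = Add(Add(6492, Mul(2, -28, Add(1, Mul(4, -28)))), Mul(-1, Rational(-27719, 50))) = Add(Add(6492, Mul(2, -28, Add(1, -112))), Rational(27719, 50)) = Add(Add(6492, Mul(2, -28, -111)), Rational(27719, 50)) = Add(Add(6492, 6216), Rational(27719, 50)) = Add(12708, Rational(27719, 50)) = Rational(663119, 50)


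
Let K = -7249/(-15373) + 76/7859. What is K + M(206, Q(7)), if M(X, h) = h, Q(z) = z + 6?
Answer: 1628751530/120816407 ≈ 13.481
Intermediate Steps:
Q(z) = 6 + z
K = 58138239/120816407 (K = -7249*(-1/15373) + 76*(1/7859) = 7249/15373 + 76/7859 = 58138239/120816407 ≈ 0.48121)
K + M(206, Q(7)) = 58138239/120816407 + (6 + 7) = 58138239/120816407 + 13 = 1628751530/120816407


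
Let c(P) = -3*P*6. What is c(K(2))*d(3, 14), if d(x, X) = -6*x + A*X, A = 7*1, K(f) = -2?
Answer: 2880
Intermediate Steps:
A = 7
c(P) = -18*P
d(x, X) = -6*x + 7*X
c(K(2))*d(3, 14) = (-18*(-2))*(-6*3 + 7*14) = 36*(-18 + 98) = 36*80 = 2880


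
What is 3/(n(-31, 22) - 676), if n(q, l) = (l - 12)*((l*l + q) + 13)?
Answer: 1/1328 ≈ 0.00075301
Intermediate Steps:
n(q, l) = (-12 + l)*(13 + q + l**2) (n(q, l) = (-12 + l)*((l**2 + q) + 13) = (-12 + l)*((q + l**2) + 13) = (-12 + l)*(13 + q + l**2))
3/(n(-31, 22) - 676) = 3/((-156 + 22**3 - 12*(-31) - 12*22**2 + 13*22 + 22*(-31)) - 676) = 3/((-156 + 10648 + 372 - 12*484 + 286 - 682) - 676) = 3/((-156 + 10648 + 372 - 5808 + 286 - 682) - 676) = 3/(4660 - 676) = 3/3984 = 3*(1/3984) = 1/1328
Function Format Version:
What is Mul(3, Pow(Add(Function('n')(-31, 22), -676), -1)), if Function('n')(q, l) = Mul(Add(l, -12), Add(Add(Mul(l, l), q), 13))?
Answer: Rational(1, 1328) ≈ 0.00075301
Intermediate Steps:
Function('n')(q, l) = Mul(Add(-12, l), Add(13, q, Pow(l, 2))) (Function('n')(q, l) = Mul(Add(-12, l), Add(Add(Pow(l, 2), q), 13)) = Mul(Add(-12, l), Add(Add(q, Pow(l, 2)), 13)) = Mul(Add(-12, l), Add(13, q, Pow(l, 2))))
Mul(3, Pow(Add(Function('n')(-31, 22), -676), -1)) = Mul(3, Pow(Add(Add(-156, Pow(22, 3), Mul(-12, -31), Mul(-12, Pow(22, 2)), Mul(13, 22), Mul(22, -31)), -676), -1)) = Mul(3, Pow(Add(Add(-156, 10648, 372, Mul(-12, 484), 286, -682), -676), -1)) = Mul(3, Pow(Add(Add(-156, 10648, 372, -5808, 286, -682), -676), -1)) = Mul(3, Pow(Add(4660, -676), -1)) = Mul(3, Pow(3984, -1)) = Mul(3, Rational(1, 3984)) = Rational(1, 1328)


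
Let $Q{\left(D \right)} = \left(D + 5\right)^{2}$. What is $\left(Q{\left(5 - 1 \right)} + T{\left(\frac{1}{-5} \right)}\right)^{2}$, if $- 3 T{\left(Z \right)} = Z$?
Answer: $\frac{1478656}{225} \approx 6571.8$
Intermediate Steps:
$T{\left(Z \right)} = - \frac{Z}{3}$
$Q{\left(D \right)} = \left(5 + D\right)^{2}$
$\left(Q{\left(5 - 1 \right)} + T{\left(\frac{1}{-5} \right)}\right)^{2} = \left(\left(5 + \left(5 - 1\right)\right)^{2} - \frac{1}{3 \left(-5\right)}\right)^{2} = \left(\left(5 + \left(5 - 1\right)\right)^{2} - - \frac{1}{15}\right)^{2} = \left(\left(5 + 4\right)^{2} + \frac{1}{15}\right)^{2} = \left(9^{2} + \frac{1}{15}\right)^{2} = \left(81 + \frac{1}{15}\right)^{2} = \left(\frac{1216}{15}\right)^{2} = \frac{1478656}{225}$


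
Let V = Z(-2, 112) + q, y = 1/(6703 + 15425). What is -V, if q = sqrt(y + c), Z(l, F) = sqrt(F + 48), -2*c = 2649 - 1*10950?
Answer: -4*sqrt(10) - sqrt(127017852495)/5532 ≈ -77.073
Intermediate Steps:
c = 8301/2 (c = -(2649 - 1*10950)/2 = -(2649 - 10950)/2 = -1/2*(-8301) = 8301/2 ≈ 4150.5)
Z(l, F) = sqrt(48 + F)
y = 1/22128 ≈ 4.5192e-5
q = sqrt(127017852495)/5532 (q = sqrt(1/22128 + 8301/2) = sqrt(91842265/22128) = sqrt(127017852495)/5532 ≈ 64.424)
V = 4*sqrt(10) + sqrt(127017852495)/5532 (V = sqrt(48 + 112) + sqrt(127017852495)/5532 = sqrt(160) + sqrt(127017852495)/5532 = 4*sqrt(10) + sqrt(127017852495)/5532 ≈ 77.073)
-V = -(4*sqrt(10) + sqrt(127017852495)/5532) = -4*sqrt(10) - sqrt(127017852495)/5532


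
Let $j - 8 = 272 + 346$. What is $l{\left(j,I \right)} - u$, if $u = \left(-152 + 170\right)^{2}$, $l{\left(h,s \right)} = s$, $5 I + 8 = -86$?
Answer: $- \frac{1714}{5} \approx -342.8$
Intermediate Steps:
$I = - \frac{94}{5}$ ($I = - \frac{8}{5} + \frac{1}{5} \left(-86\right) = - \frac{8}{5} - \frac{86}{5} = - \frac{94}{5} \approx -18.8$)
$j = 626$ ($j = 8 + \left(272 + 346\right) = 8 + 618 = 626$)
$u = 324$ ($u = 18^{2} = 324$)
$l{\left(j,I \right)} - u = - \frac{94}{5} - 324 = - \frac{1714}{5}$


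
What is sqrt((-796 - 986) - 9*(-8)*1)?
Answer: 3*I*sqrt(190) ≈ 41.352*I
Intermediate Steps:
sqrt((-796 - 986) - 9*(-8)*1) = sqrt(-1782 + 72*1) = sqrt(-1782 + 72) = sqrt(-1710) = 3*I*sqrt(190)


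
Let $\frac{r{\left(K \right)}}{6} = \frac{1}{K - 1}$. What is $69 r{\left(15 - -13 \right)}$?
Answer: $\frac{46}{3} \approx 15.333$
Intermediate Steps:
$r{\left(K \right)} = \frac{6}{-1 + K}$ ($r{\left(K \right)} = \frac{6}{K - 1} = \frac{6}{-1 + K}$)
$69 r{\left(15 - -13 \right)} = 69 \frac{6}{-1 + \left(15 - -13\right)} = 69 \frac{6}{-1 + \left(15 + 13\right)} = 69 \frac{6}{-1 + 28} = 69 \cdot \frac{6}{27} = 69 \cdot 6 \cdot \frac{1}{27} = 69 \cdot \frac{2}{9} = \frac{46}{3}$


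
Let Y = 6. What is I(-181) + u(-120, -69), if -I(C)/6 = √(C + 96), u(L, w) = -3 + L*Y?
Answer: -723 - 6*I*√85 ≈ -723.0 - 55.317*I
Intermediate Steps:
u(L, w) = -3 + 6*L (u(L, w) = -3 + L*6 = -3 + 6*L)
I(C) = -6*√(96 + C) (I(C) = -6*√(C + 96) = -6*√(96 + C))
I(-181) + u(-120, -69) = -6*√(96 - 181) + (-3 + 6*(-120)) = -6*I*√85 + (-3 - 720) = -6*I*√85 - 723 = -723 - 6*I*√85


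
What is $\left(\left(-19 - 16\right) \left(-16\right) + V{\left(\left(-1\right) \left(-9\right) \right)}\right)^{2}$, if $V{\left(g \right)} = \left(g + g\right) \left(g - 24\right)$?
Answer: $84100$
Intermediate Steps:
$V{\left(g \right)} = 2 g \left(-24 + g\right)$
$\left(\left(-19 - 16\right) \left(-16\right) + V{\left(\left(-1\right) \left(-9\right) \right)}\right)^{2} = \left(\left(-19 - 16\right) \left(-16\right) + 2 \left(\left(-1\right) \left(-9\right)\right) \left(-24 - -9\right)\right)^{2} = \left(\left(-35\right) \left(-16\right) + 2 \cdot 9 \left(-24 + 9\right)\right)^{2} = \left(560 + 2 \cdot 9 \left(-15\right)\right)^{2} = \left(560 - 270\right)^{2} = 290^{2} = 84100$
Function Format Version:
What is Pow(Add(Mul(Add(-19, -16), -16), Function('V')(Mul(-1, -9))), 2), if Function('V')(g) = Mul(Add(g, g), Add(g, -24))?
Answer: 84100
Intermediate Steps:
Function('V')(g) = Mul(2, g, Add(-24, g)) (Function('V')(g) = Mul(Mul(2, g), Add(-24, g)) = Mul(2, g, Add(-24, g)))
Pow(Add(Mul(Add(-19, -16), -16), Function('V')(Mul(-1, -9))), 2) = Pow(Add(Mul(Add(-19, -16), -16), Mul(2, Mul(-1, -9), Add(-24, Mul(-1, -9)))), 2) = Pow(Add(Mul(-35, -16), Mul(2, 9, Add(-24, 9))), 2) = Pow(Add(560, Mul(2, 9, -15)), 2) = Pow(Add(560, -270), 2) = Pow(290, 2) = 84100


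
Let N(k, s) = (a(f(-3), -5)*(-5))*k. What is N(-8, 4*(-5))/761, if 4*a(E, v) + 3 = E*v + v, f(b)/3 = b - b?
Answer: -80/761 ≈ -0.10512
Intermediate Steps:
f(b) = 0 (f(b) = 3*(b - b) = 3*0 = 0)
a(E, v) = -¾ + v/4 + E*v/4 (a(E, v) = -¾ + (E*v + v)/4 = -¾ + (v + E*v)/4 = -¾ + (v/4 + E*v/4) = -¾ + v/4 + E*v/4)
N(k, s) = 10*k (N(k, s) = ((-¾ + (¼)*(-5) + (¼)*0*(-5))*(-5))*k = ((-¾ - 5/4 + 0)*(-5))*k = (-2*(-5))*k = 10*k)
N(-8, 4*(-5))/761 = (10*(-8))/761 = -80*1/761 = -80/761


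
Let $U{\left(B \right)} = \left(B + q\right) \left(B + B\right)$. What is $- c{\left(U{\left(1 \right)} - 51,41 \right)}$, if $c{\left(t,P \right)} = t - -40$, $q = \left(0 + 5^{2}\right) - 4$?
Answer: $-33$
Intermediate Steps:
$q = 21$ ($q = \left(0 + 25\right) - 4 = 25 - 4 = 21$)
$U{\left(B \right)} = 2 B \left(21 + B\right)$ ($U{\left(B \right)} = \left(B + 21\right) \left(B + B\right) = \left(21 + B\right) 2 B = 2 B \left(21 + B\right)$)
$c{\left(t,P \right)} = 40 + t$ ($c{\left(t,P \right)} = t + 40 = 40 + t$)
$- c{\left(U{\left(1 \right)} - 51,41 \right)} = - (40 + \left(2 \cdot 1 \left(21 + 1\right) - 51\right)) = - (40 - \left(51 - 44\right)) = - (40 + \left(44 - 51\right)) = - (40 - 7) = \left(-1\right) 33 = -33$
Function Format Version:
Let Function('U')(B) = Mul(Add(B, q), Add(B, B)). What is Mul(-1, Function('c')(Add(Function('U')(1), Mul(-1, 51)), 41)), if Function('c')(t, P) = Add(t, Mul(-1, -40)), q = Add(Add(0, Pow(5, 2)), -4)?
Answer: -33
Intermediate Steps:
q = 21 (q = Add(Add(0, 25), -4) = Add(25, -4) = 21)
Function('U')(B) = Mul(2, B, Add(21, B)) (Function('U')(B) = Mul(Add(B, 21), Add(B, B)) = Mul(Add(21, B), Mul(2, B)) = Mul(2, B, Add(21, B)))
Function('c')(t, P) = Add(40, t) (Function('c')(t, P) = Add(t, 40) = Add(40, t))
Mul(-1, Function('c')(Add(Function('U')(1), Mul(-1, 51)), 41)) = Mul(-1, Add(40, Add(Mul(2, 1, Add(21, 1)), Mul(-1, 51)))) = Mul(-1, Add(40, Add(Mul(2, 1, 22), -51))) = Mul(-1, Add(40, Add(44, -51))) = Mul(-1, Add(40, -7)) = Mul(-1, 33) = -33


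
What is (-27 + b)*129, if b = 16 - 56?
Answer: -8643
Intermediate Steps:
b = -40
(-27 + b)*129 = (-27 - 40)*129 = -67*129 = -8643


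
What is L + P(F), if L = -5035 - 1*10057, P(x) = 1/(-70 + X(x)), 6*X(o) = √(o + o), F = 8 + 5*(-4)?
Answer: -110941397/7351 - I*√6/14702 ≈ -15092.0 - 0.00016661*I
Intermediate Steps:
F = -12 (F = 8 - 20 = -12)
X(o) = √2*√o/6 (X(o) = √(o + o)/6 = √(2*o)/6 = (√2*√o)/6 = √2*√o/6)
P(x) = 1/(-70 + √2*√x/6)
L = -15092 (L = -5035 - 10057 = -15092)
L + P(F) = -15092 + 6/(-420 + √2*√(-12)) = -15092 + 6/(-420 + √2*(2*I*√3)) = -15092 + 6/(-420 + 2*I*√6)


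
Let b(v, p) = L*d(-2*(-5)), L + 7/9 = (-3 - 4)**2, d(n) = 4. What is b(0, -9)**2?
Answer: 3013696/81 ≈ 37206.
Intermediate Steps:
L = 434/9 (L = -7/9 + (-3 - 4)**2 = -7/9 + (-7)**2 = -7/9 + 49 = 434/9 ≈ 48.222)
b(v, p) = 1736/9 (b(v, p) = (434/9)*4 = 1736/9)
b(0, -9)**2 = (1736/9)**2 = 3013696/81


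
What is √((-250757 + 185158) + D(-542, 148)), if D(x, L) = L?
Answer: I*√65451 ≈ 255.83*I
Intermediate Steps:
√((-250757 + 185158) + D(-542, 148)) = √((-250757 + 185158) + 148) = √(-65599 + 148) = √(-65451) = I*√65451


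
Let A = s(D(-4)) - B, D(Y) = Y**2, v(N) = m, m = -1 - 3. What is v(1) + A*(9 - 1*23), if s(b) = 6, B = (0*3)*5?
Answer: -88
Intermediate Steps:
m = -4
v(N) = -4
B = 0 (B = 0*5 = 0)
A = 6 (A = 6 - 1*0 = 6 + 0 = 6)
v(1) + A*(9 - 1*23) = -4 + 6*(9 - 1*23) = -4 + 6*(9 - 23) = -4 + 6*(-14) = -4 - 84 = -88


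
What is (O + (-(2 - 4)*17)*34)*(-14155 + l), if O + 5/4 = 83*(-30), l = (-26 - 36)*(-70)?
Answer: 52421915/4 ≈ 1.3105e+7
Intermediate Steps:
l = 4340 (l = -62*(-70) = 4340)
O = -9965/4 (O = -5/4 + 83*(-30) = -5/4 - 2490 = -9965/4 ≈ -2491.3)
(O + (-(2 - 4)*17)*34)*(-14155 + l) = (-9965/4 + (-(2 - 4)*17)*34)*(-14155 + 4340) = (-9965/4 + (-1*(-2)*17)*34)*(-9815) = (-9965/4 + (2*17)*34)*(-9815) = (-9965/4 + 34*34)*(-9815) = (-9965/4 + 1156)*(-9815) = -5341/4*(-9815) = 52421915/4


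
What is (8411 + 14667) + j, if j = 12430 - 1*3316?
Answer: 32192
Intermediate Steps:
j = 9114 (j = 12430 - 3316 = 9114)
(8411 + 14667) + j = (8411 + 14667) + 9114 = 23078 + 9114 = 32192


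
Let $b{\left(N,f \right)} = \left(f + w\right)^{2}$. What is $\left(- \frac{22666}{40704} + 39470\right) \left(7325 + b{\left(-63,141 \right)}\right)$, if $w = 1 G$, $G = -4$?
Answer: $\frac{3493473883343}{3392} \approx 1.0299 \cdot 10^{9}$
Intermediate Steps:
$w = -4$ ($w = 1 \left(-4\right) = -4$)
$b{\left(N,f \right)} = \left(-4 + f\right)^{2}$ ($b{\left(N,f \right)} = \left(f - 4\right)^{2} = \left(-4 + f\right)^{2}$)
$\left(- \frac{22666}{40704} + 39470\right) \left(7325 + b{\left(-63,141 \right)}\right) = \left(- \frac{22666}{40704} + 39470\right) \left(7325 + \left(-4 + 141\right)^{2}\right) = \left(\left(-22666\right) \frac{1}{40704} + 39470\right) \left(7325 + 137^{2}\right) = \left(- \frac{11333}{20352} + 39470\right) \left(7325 + 18769\right) = \frac{803282107}{20352} \cdot 26094 = \frac{3493473883343}{3392}$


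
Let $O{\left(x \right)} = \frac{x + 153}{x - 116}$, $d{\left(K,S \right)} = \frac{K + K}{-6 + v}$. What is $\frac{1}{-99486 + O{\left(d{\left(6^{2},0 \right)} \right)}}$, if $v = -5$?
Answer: $- \frac{1348}{134108739} \approx -1.0052 \cdot 10^{-5}$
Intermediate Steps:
$d{\left(K,S \right)} = - \frac{2 K}{11}$ ($d{\left(K,S \right)} = \frac{K + K}{-6 - 5} = \frac{2 K}{-11} = 2 K \left(- \frac{1}{11}\right) = - \frac{2 K}{11}$)
$O{\left(x \right)} = \frac{153 + x}{-116 + x}$
$\frac{1}{-99486 + O{\left(d{\left(6^{2},0 \right)} \right)}} = \frac{1}{-99486 + \frac{153 - \frac{2 \cdot 6^{2}}{11}}{-116 - \frac{2 \cdot 6^{2}}{11}}} = \frac{1}{-99486 + \frac{153 - \frac{72}{11}}{-116 - \frac{72}{11}}} = \frac{1}{-99486 + \frac{1}{- \frac{1348}{11}} \cdot \frac{1611}{11}} = \frac{1}{-99486 - \frac{1611}{1348}} = \frac{1}{- \frac{134108739}{1348}} = - \frac{1348}{134108739}$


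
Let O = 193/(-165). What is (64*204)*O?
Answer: -839936/55 ≈ -15272.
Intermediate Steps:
O = -193/165 (O = 193*(-1/165) = -193/165 ≈ -1.1697)
(64*204)*O = (64*204)*(-193/165) = 13056*(-193/165) = -839936/55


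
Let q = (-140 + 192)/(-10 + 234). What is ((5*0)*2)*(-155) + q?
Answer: 13/56 ≈ 0.23214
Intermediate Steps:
q = 13/56 (q = 52/224 = 52*(1/224) = 13/56 ≈ 0.23214)
((5*0)*2)*(-155) + q = ((5*0)*2)*(-155) + 13/56 = (0*2)*(-155) + 13/56 = 0*(-155) + 13/56 = 0 + 13/56 = 13/56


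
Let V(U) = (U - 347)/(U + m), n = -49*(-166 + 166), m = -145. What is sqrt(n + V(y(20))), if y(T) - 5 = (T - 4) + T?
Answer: 3*sqrt(221)/26 ≈ 1.7153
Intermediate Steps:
y(T) = 1 + 2*T (y(T) = 5 + ((T - 4) + T) = 5 + ((-4 + T) + T) = 5 + (-4 + 2*T) = 1 + 2*T)
n = 0 (n = -49*0 = 0)
V(U) = (-347 + U)/(-145 + U) (V(U) = (U - 347)/(U - 145) = (-347 + U)/(-145 + U))
sqrt(n + V(y(20))) = sqrt(0 + (-347 + (1 + 2*20))/(-145 + (1 + 2*20))) = sqrt(0 + (-347 + (1 + 40))/(-145 + (1 + 40))) = sqrt(0 + (-347 + 41)/(-145 + 41)) = sqrt(0 - 306/(-104)) = sqrt(0 - 1/104*(-306)) = sqrt(0 + 153/52) = sqrt(153/52) = 3*sqrt(221)/26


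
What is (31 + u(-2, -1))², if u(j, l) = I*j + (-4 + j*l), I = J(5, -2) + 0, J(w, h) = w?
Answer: 361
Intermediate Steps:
I = 5 (I = 5 + 0 = 5)
u(j, l) = -4 + 5*j + j*l (u(j, l) = 5*j + (-4 + j*l) = -4 + 5*j + j*l)
(31 + u(-2, -1))² = (31 + (-4 + 5*(-2) - 2*(-1)))² = (31 + (-4 - 10 + 2))² = (31 - 12)² = 19² = 361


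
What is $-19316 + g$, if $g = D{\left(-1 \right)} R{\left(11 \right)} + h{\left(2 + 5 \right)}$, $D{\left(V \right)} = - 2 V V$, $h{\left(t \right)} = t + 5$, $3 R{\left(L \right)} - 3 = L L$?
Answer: $- \frac{58160}{3} \approx -19387.0$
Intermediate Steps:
$R{\left(L \right)} = 1 + \frac{L^{2}}{3}$ ($R{\left(L \right)} = 1 + \frac{L L}{3} = 1 + \frac{L^{2}}{3}$)
$h{\left(t \right)} = 5 + t$
$D{\left(V \right)} = - 2 V^{2}$
$g = - \frac{212}{3}$ ($g = - 2 \left(-1\right)^{2} \left(1 + \frac{11^{2}}{3}\right) + \left(5 + \left(2 + 5\right)\right) = \left(-2\right) 1 \left(1 + \frac{1}{3} \cdot 121\right) + \left(5 + 7\right) = - 2 \left(1 + \frac{121}{3}\right) + 12 = \left(-2\right) \frac{124}{3} + 12 = - \frac{248}{3} + 12 = - \frac{212}{3} \approx -70.667$)
$-19316 + g = -19316 - \frac{212}{3} = - \frac{58160}{3}$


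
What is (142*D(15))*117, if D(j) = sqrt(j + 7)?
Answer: 16614*sqrt(22) ≈ 77927.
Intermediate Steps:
D(j) = sqrt(7 + j)
(142*D(15))*117 = (142*sqrt(7 + 15))*117 = (142*sqrt(22))*117 = 16614*sqrt(22)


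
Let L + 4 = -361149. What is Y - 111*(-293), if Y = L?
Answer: -328630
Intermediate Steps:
L = -361153 (L = -4 - 361149 = -361153)
Y = -361153
Y - 111*(-293) = -361153 - 111*(-293) = -361153 - 1*(-32523) = -361153 + 32523 = -328630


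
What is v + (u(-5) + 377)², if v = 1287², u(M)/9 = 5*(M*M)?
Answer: 3912373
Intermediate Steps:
u(M) = 45*M² (u(M) = 9*(5*(M*M)) = 9*(5*M²) = 45*M²)
v = 1656369
v + (u(-5) + 377)² = 1656369 + (45*(-5)² + 377)² = 1656369 + (45*25 + 377)² = 1656369 + (1125 + 377)² = 1656369 + 1502² = 1656369 + 2256004 = 3912373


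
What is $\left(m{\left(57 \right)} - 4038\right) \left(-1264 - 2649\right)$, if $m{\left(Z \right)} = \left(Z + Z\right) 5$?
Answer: $13570284$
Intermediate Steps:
$m{\left(Z \right)} = 10 Z$ ($m{\left(Z \right)} = 2 Z 5 = 10 Z$)
$\left(m{\left(57 \right)} - 4038\right) \left(-1264 - 2649\right) = \left(10 \cdot 57 - 4038\right) \left(-1264 - 2649\right) = \left(570 - 4038\right) \left(-3913\right) = \left(-3468\right) \left(-3913\right) = 13570284$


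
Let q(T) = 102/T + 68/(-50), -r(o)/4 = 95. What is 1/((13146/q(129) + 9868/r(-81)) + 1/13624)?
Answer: -66008280/1525939146463 ≈ -4.3257e-5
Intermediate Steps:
r(o) = -380 (r(o) = -4*95 = -380)
q(T) = -34/25 + 102/T (q(T) = 102/T + 68*(-1/50) = 102/T - 34/25 = -34/25 + 102/T)
1/((13146/q(129) + 9868/r(-81)) + 1/13624) = 1/((13146/(-34/25 + 102/129) + 9868/(-380)) + 1/13624) = 1/((13146/(-34/25 + 102*(1/129)) + 9868*(-1/380)) + 1/13624) = 1/((13146/(-34/25 + 34/43) - 2467/95) + 1/13624) = 1/((13146/(-612/1075) - 2467/95) + 1/13624) = 1/((13146*(-1075/612) - 2467/95) + 1/13624) = 1/((-2355325/102 - 2467/95) + 1/13624) = 1/(-224007509/9690 + 1/13624) = 1/(-1525939146463/66008280) = -66008280/1525939146463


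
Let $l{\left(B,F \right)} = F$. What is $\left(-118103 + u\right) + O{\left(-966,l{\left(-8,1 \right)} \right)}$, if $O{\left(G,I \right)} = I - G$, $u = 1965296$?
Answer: $1848160$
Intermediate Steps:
$\left(-118103 + u\right) + O{\left(-966,l{\left(-8,1 \right)} \right)} = \left(-118103 + 1965296\right) + \left(1 - -966\right) = 1847193 + \left(1 + 966\right) = 1847193 + 967 = 1848160$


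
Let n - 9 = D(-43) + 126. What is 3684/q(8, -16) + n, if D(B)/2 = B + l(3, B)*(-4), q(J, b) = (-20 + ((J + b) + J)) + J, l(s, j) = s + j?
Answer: 62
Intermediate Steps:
l(s, j) = j + s
q(J, b) = -20 + b + 3*J (q(J, b) = (-20 + (b + 2*J)) + J = (-20 + b + 2*J) + J = -20 + b + 3*J)
D(B) = -24 - 6*B (D(B) = 2*(B + (B + 3)*(-4)) = 2*(B + (3 + B)*(-4)) = 2*(B + (-12 - 4*B)) = 2*(-12 - 3*B) = -24 - 6*B)
n = 369 (n = 9 + ((-24 - 6*(-43)) + 126) = 9 + ((-24 + 258) + 126) = 9 + (234 + 126) = 9 + 360 = 369)
3684/q(8, -16) + n = 3684/(-20 - 16 + 3*8) + 369 = 3684/(-20 - 16 + 24) + 369 = 3684/(-12) + 369 = 3684*(-1/12) + 369 = -307 + 369 = 62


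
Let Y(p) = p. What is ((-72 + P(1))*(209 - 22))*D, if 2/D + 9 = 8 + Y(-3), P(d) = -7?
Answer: 14773/2 ≈ 7386.5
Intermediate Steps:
D = -½ (D = 2/(-9 + (8 - 3)) = 2/(-9 + 5) = 2/(-4) = 2*(-¼) = -½ ≈ -0.50000)
((-72 + P(1))*(209 - 22))*D = ((-72 - 7)*(209 - 22))*(-½) = -79*187*(-½) = -14773*(-½) = 14773/2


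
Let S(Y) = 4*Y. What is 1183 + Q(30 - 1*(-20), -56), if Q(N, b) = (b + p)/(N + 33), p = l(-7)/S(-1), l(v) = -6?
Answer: 196269/166 ≈ 1182.3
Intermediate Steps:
p = 3/2 (p = -6/(4*(-1)) = -6/(-4) = -6*(-¼) = 3/2 ≈ 1.5000)
Q(N, b) = (3/2 + b)/(33 + N) (Q(N, b) = (b + 3/2)/(N + 33) = (3/2 + b)/(33 + N))
1183 + Q(30 - 1*(-20), -56) = 1183 + (3/2 - 56)/(33 + (30 - 1*(-20))) = 1183 - 109/2/(33 + (30 + 20)) = 1183 - 109/2/(33 + 50) = 1183 - 109/2/83 = 1183 + (1/83)*(-109/2) = 1183 - 109/166 = 196269/166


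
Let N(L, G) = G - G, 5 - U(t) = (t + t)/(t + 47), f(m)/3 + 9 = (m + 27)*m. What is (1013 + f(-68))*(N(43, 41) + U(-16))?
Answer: 1748450/31 ≈ 56402.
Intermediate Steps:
f(m) = -27 + 3*m*(27 + m) (f(m) = -27 + 3*((m + 27)*m) = -27 + 3*((27 + m)*m) = -27 + 3*(m*(27 + m)) = -27 + 3*m*(27 + m))
U(t) = 5 - 2*t/(47 + t) (U(t) = 5 - (t + t)/(t + 47) = 5 - 2*t/(47 + t))
N(L, G) = 0
(1013 + f(-68))*(N(43, 41) + U(-16)) = (1013 + (-27 + 3*(-68)**2 + 81*(-68)))*(0 + (235 + 3*(-16))/(47 - 16)) = (1013 + (-27 + 3*4624 - 5508))*(0 + (235 - 48)/31) = (1013 + (-27 + 13872 - 5508))*(0 + (1/31)*187) = (1013 + 8337)*(0 + 187/31) = 9350*(187/31) = 1748450/31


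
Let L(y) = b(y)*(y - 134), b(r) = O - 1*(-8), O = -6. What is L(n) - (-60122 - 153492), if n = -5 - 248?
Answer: 212840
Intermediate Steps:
n = -253
b(r) = 2 (b(r) = -6 - 1*(-8) = -6 + 8 = 2)
L(y) = -268 + 2*y (L(y) = 2*(y - 134) = 2*(-134 + y) = -268 + 2*y)
L(n) - (-60122 - 153492) = (-268 + 2*(-253)) - (-60122 - 153492) = (-268 - 506) - 1*(-213614) = -774 + 213614 = 212840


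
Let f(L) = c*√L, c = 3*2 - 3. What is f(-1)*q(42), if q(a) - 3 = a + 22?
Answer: 201*I ≈ 201.0*I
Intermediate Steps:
c = 3 (c = 6 - 3 = 3)
f(L) = 3*√L
q(a) = 25 + a (q(a) = 3 + (a + 22) = 3 + (22 + a) = 25 + a)
f(-1)*q(42) = (3*√(-1))*(25 + 42) = (3*I)*67 = 201*I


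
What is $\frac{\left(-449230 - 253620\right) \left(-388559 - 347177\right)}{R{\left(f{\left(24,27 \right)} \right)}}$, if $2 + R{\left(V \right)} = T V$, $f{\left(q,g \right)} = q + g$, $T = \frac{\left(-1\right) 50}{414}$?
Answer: $- \frac{35680731284400}{563} \approx -6.3376 \cdot 10^{10}$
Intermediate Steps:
$T = - \frac{25}{207}$ ($T = \left(-50\right) \frac{1}{414} = - \frac{25}{207} \approx -0.12077$)
$f{\left(q,g \right)} = g + q$
$R{\left(V \right)} = -2 - \frac{25 V}{207}$
$\frac{\left(-449230 - 253620\right) \left(-388559 - 347177\right)}{R{\left(f{\left(24,27 \right)} \right)}} = \frac{\left(-449230 - 253620\right) \left(-388559 - 347177\right)}{-2 - \frac{25 \left(27 + 24\right)}{207}} = \frac{\left(-449230 - 253620\right) \left(-735736\right)}{-2 - \frac{425}{69}} = \frac{\left(-702850\right) \left(-735736\right)}{-2 - \frac{425}{69}} = \frac{517112047600}{- \frac{563}{69}} = 517112047600 \left(- \frac{69}{563}\right) = - \frac{35680731284400}{563}$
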